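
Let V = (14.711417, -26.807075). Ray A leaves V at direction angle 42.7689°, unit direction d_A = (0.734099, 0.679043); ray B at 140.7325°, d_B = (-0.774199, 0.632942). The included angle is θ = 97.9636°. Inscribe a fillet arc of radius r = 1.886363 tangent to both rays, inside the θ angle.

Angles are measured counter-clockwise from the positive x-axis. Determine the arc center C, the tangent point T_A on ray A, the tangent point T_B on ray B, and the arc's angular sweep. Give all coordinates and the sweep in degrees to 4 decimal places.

bisector direction at 91.7507° = (-0.030551,0.999533)
center distance |VC| = r/sin(θ/2) = 1.886363/sin(48.9818°) = 2.500146
C = V + |VC|·bis = (14.6350,-24.3081)
T_A = V + ((C−V)·d_A)·d_A = V + 1.6408·d_A = (15.9160,-25.6929)
T_B = V + ((C−V)·d_B)·d_B = V + 1.6408·d_B = (13.4411,-25.7685)
sweep = 180° − θ = 82.0364°

center=(14.6350,-24.3081) T_A=(15.9160,-25.6929) T_B=(13.4411,-25.7685) sweep=82.0364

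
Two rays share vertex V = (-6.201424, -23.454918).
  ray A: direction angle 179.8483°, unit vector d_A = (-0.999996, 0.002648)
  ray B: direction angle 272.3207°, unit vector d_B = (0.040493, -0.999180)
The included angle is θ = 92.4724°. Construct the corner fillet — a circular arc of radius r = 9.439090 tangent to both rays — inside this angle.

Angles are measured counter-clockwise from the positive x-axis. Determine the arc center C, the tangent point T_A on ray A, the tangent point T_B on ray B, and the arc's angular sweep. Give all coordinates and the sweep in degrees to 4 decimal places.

center=(-15.2667,-32.8700) T_A=(-15.2417,-23.4310) T_B=(-5.8354,-32.4878) sweep=87.5276

bisector direction at 226.0845° = (-0.693597,-0.720364)
center distance |VC| = r/sin(θ/2) = 9.439090/sin(46.2362°) = 13.069959
C = V + |VC|·bis = (-15.2667,-32.8700)
T_A = V + ((C−V)·d_A)·d_A = V + 9.0403·d_A = (-15.2417,-23.4310)
T_B = V + ((C−V)·d_B)·d_B = V + 9.0403·d_B = (-5.8354,-32.4878)
sweep = 180° − θ = 87.5276°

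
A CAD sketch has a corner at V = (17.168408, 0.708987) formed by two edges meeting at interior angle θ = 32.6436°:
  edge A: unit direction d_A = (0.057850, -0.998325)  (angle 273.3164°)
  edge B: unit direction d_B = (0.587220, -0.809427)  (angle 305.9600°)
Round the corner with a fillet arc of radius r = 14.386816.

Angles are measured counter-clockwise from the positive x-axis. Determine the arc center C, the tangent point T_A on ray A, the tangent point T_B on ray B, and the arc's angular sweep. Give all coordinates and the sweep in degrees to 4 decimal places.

bisector direction at 289.6382° = (0.336080,-0.941834)
center distance |VC| = r/sin(θ/2) = 14.386816/sin(16.3218°) = 51.192826
C = V + |VC|·bis = (34.3733,-47.5061)
T_A = V + ((C−V)·d_A)·d_A = V + 49.1297·d_A = (20.0105,-48.3384)
T_B = V + ((C−V)·d_B)·d_B = V + 49.1297·d_B = (46.0184,-39.0579)
sweep = 180° − θ = 147.3564°

center=(34.3733,-47.5061) T_A=(20.0105,-48.3384) T_B=(46.0184,-39.0579) sweep=147.3564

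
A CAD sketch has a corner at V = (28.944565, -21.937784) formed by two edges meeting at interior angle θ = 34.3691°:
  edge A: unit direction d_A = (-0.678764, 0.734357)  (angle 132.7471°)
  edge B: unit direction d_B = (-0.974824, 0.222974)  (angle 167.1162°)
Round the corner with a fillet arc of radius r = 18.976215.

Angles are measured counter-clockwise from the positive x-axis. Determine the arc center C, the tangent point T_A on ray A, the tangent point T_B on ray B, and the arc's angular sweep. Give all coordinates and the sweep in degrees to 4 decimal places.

bisector direction at 149.9316° = (-0.865428,0.501033)
center distance |VC| = r/sin(θ/2) = 18.976215/sin(17.1846°) = 64.228081
C = V + |VC|·bis = (-26.6402,10.2426)
T_A = V + ((C−V)·d_A)·d_A = V + 61.3608·d_A = (-12.7049,23.1230)
T_B = V + ((C−V)·d_B)·d_B = V + 61.3608·d_B = (-30.8714,-8.2559)
sweep = 180° − θ = 145.6309°

center=(-26.6402,10.2426) T_A=(-12.7049,23.1230) T_B=(-30.8714,-8.2559) sweep=145.6309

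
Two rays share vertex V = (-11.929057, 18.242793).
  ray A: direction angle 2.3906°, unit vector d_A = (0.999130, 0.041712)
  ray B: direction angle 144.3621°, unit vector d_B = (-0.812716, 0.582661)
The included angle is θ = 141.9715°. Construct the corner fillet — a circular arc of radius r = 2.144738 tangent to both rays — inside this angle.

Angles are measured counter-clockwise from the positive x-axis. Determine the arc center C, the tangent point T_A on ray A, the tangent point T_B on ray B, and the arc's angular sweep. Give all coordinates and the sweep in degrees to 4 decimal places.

bisector direction at 73.3764° = (0.286084,0.958205)
center distance |VC| = r/sin(θ/2) = 2.144738/sin(70.9857°) = 2.268514
C = V + |VC|·bis = (-11.2801,20.4165)
T_A = V + ((C−V)·d_A)·d_A = V + 0.7391·d_A = (-11.1906,18.2736)
T_B = V + ((C−V)·d_B)·d_B = V + 0.7391·d_B = (-12.5297,18.6734)
sweep = 180° − θ = 38.0285°

center=(-11.2801,20.4165) T_A=(-11.1906,18.2736) T_B=(-12.5297,18.6734) sweep=38.0285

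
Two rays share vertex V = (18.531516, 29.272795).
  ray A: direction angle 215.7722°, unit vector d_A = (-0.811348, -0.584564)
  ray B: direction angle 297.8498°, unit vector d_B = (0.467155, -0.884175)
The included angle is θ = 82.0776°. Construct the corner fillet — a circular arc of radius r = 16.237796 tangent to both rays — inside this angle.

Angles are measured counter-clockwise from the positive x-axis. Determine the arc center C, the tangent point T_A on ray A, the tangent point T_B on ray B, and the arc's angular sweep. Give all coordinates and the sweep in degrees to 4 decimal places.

bisector direction at 256.8110° = (-0.228164,-0.973623)
center distance |VC| = r/sin(θ/2) = 16.237796/sin(41.0388°) = 24.731250
C = V + |VC|·bis = (12.8887,5.1939)
T_A = V + ((C−V)·d_A)·d_A = V + 18.6539·d_A = (3.3967,18.3684)
T_B = V + ((C−V)·d_B)·d_B = V + 18.6539·d_B = (27.2458,12.7795)
sweep = 180° − θ = 97.9224°

center=(12.8887,5.1939) T_A=(3.3967,18.3684) T_B=(27.2458,12.7795) sweep=97.9224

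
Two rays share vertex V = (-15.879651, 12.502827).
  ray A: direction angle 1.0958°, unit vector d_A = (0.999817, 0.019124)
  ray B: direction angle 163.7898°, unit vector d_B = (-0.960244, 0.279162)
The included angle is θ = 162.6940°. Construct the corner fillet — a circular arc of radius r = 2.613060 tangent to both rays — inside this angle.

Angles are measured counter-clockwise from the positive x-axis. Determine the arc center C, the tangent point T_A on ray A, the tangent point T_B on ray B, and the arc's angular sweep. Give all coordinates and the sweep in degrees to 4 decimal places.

bisector direction at 82.4428° = (0.131516,0.991314)
center distance |VC| = r/sin(θ/2) = 2.613060/sin(81.3470°) = 2.643145
C = V + |VC|·bis = (-15.5320,15.1230)
T_A = V + ((C−V)·d_A)·d_A = V + 0.3977·d_A = (-15.4821,12.5104)
T_B = V + ((C−V)·d_B)·d_B = V + 0.3977·d_B = (-16.2615,12.6138)
sweep = 180° − θ = 17.3060°

center=(-15.5320,15.1230) T_A=(-15.4821,12.5104) T_B=(-16.2615,12.6138) sweep=17.3060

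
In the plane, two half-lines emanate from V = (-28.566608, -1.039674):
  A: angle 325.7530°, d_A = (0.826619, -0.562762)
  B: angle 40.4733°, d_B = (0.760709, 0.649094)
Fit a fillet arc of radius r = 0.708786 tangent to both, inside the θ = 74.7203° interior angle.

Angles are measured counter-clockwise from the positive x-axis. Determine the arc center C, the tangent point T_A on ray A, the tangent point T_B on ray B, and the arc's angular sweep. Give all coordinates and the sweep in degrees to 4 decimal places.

bisector direction at 3.1132° = (0.998524,0.054308)
center distance |VC| = r/sin(θ/2) = 0.708786/sin(37.3601°) = 1.168027
C = V + |VC|·bis = (-27.4003,-0.9762)
T_A = V + ((C−V)·d_A)·d_A = V + 0.9284·d_A = (-27.7992,-1.5621)
T_B = V + ((C−V)·d_B)·d_B = V + 0.9284·d_B = (-27.8604,-0.4371)
sweep = 180° − θ = 105.2797°

center=(-27.4003,-0.9762) T_A=(-27.7992,-1.5621) T_B=(-27.8604,-0.4371) sweep=105.2797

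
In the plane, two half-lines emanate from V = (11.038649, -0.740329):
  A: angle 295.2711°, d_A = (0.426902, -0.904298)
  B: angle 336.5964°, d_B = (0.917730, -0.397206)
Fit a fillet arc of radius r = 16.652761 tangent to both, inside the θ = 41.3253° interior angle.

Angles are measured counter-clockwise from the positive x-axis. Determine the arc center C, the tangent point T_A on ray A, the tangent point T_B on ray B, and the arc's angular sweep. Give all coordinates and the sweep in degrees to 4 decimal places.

bisector direction at 315.9337° = (0.718536,-0.695490)
center distance |VC| = r/sin(θ/2) = 16.652761/sin(20.6626°) = 47.193013
C = V + |VC|·bis = (44.9485,-33.5626)
T_A = V + ((C−V)·d_A)·d_A = V + 44.1573·d_A = (29.8895,-40.6717)
T_B = V + ((C−V)·d_B)·d_B = V + 44.1573·d_B = (51.5631,-18.2798)
sweep = 180° − θ = 138.6747°

center=(44.9485,-33.5626) T_A=(29.8895,-40.6717) T_B=(51.5631,-18.2798) sweep=138.6747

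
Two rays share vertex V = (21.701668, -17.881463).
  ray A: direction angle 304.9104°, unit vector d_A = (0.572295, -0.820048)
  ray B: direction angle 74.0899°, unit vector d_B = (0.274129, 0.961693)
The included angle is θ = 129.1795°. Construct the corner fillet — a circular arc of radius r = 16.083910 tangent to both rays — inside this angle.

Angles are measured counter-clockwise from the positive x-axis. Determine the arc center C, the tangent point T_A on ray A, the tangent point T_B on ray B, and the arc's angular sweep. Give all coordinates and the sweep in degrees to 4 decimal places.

center=(39.2640,-14.9425) T_A=(26.0744,-24.1472) T_B=(23.7962,-10.5334) sweep=50.8205

bisector direction at 9.5001° = (0.986285,0.165050)
center distance |VC| = r/sin(θ/2) = 16.083910/sin(64.5897°) = 17.806541
C = V + |VC|·bis = (39.2640,-14.9425)
T_A = V + ((C−V)·d_A)·d_A = V + 7.6407·d_A = (26.0744,-24.1472)
T_B = V + ((C−V)·d_B)·d_B = V + 7.6407·d_B = (23.7962,-10.5334)
sweep = 180° − θ = 50.8205°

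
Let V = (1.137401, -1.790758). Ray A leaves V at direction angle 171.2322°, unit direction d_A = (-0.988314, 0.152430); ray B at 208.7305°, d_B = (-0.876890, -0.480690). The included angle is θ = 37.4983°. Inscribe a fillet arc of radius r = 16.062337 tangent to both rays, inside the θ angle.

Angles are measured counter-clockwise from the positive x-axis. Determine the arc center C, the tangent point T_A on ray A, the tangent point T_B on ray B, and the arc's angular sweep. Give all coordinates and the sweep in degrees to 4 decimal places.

bisector direction at 189.9814° = (-0.984864,-0.173328)
center distance |VC| = r/sin(θ/2) = 16.062337/sin(18.7492°) = 49.972205
C = V + |VC|·bis = (-48.0784,-10.4523)
T_A = V + ((C−V)·d_A)·d_A = V + 47.3204·d_A = (-45.6300,5.4223)
T_B = V + ((C−V)·d_B)·d_B = V + 47.3204·d_B = (-40.3574,-24.5372)
sweep = 180° − θ = 142.5017°

center=(-48.0784,-10.4523) T_A=(-45.6300,5.4223) T_B=(-40.3574,-24.5372) sweep=142.5017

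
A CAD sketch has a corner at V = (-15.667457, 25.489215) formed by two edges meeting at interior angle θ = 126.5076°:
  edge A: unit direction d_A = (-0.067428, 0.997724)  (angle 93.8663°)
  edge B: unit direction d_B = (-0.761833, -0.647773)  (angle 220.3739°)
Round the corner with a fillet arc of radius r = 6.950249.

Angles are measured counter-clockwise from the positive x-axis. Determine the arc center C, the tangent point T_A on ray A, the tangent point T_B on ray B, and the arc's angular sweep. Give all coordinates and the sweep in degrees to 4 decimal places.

bisector direction at 157.1201° = (-0.921322,0.388801)
center distance |VC| = r/sin(θ/2) = 6.950249/sin(63.2538°) = 7.782957
C = V + |VC|·bis = (-22.8381,28.5152)
T_A = V + ((C−V)·d_A)·d_A = V + 3.5026·d_A = (-15.9036,28.9839)
T_B = V + ((C−V)·d_B)·d_B = V + 3.5026·d_B = (-18.3359,23.2203)
sweep = 180° − θ = 53.4924°

center=(-22.8381,28.5152) T_A=(-15.9036,28.9839) T_B=(-18.3359,23.2203) sweep=53.4924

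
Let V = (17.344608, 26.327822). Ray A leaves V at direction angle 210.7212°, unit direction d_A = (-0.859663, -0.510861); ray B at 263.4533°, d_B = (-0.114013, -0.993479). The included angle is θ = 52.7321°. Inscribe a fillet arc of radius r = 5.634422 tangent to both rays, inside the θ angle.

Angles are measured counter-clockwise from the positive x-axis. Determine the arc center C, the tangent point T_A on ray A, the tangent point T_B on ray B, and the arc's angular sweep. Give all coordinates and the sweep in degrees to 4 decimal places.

center=(10.4509,15.6770) T_A=(7.5725,20.5207) T_B=(16.0486,15.0346) sweep=127.2679

bisector direction at 237.0873° = (-0.543361,-0.839499)
center distance |VC| = r/sin(θ/2) = 5.634422/sin(26.3661°) = 12.687158
C = V + |VC|·bis = (10.4509,15.6770)
T_A = V + ((C−V)·d_A)·d_A = V + 11.3674·d_A = (7.5725,20.5207)
T_B = V + ((C−V)·d_B)·d_B = V + 11.3674·d_B = (16.0486,15.0346)
sweep = 180° − θ = 127.2679°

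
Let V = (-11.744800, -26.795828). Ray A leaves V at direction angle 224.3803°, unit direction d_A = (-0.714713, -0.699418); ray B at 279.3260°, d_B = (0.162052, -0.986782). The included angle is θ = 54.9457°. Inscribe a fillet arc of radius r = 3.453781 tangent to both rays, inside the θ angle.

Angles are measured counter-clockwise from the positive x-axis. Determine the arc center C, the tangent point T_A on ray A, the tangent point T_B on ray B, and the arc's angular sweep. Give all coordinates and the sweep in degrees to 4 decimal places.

center=(-14.0765,-33.9101) T_A=(-16.4922,-31.4416) T_B=(-10.6684,-33.3504) sweep=125.0543

bisector direction at 251.8531° = (-0.311454,-0.950261)
center distance |VC| = r/sin(θ/2) = 3.453781/sin(27.4729°) = 7.486602
C = V + |VC|·bis = (-14.0765,-33.9101)
T_A = V + ((C−V)·d_A)·d_A = V + 6.6423·d_A = (-16.4922,-31.4416)
T_B = V + ((C−V)·d_B)·d_B = V + 6.6423·d_B = (-10.6684,-33.3504)
sweep = 180° − θ = 125.0543°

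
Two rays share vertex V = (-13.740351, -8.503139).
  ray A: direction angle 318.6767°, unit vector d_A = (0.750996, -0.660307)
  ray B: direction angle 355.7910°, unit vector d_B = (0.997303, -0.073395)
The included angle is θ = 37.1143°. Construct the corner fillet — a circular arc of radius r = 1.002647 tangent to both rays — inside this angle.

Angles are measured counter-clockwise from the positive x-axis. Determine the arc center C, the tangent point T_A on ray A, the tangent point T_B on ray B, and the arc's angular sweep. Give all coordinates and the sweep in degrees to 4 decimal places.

bisector direction at 337.2339° = (0.922092,-0.386971)
center distance |VC| = r/sin(θ/2) = 1.002647/sin(18.5572°) = 3.150497
C = V + |VC|·bis = (-10.8353,-9.7223)
T_A = V + ((C−V)·d_A)·d_A = V + 2.9867·d_A = (-11.4974,-10.4753)
T_B = V + ((C−V)·d_B)·d_B = V + 2.9867·d_B = (-10.7617,-8.7223)
sweep = 180° − θ = 142.8857°

center=(-10.8353,-9.7223) T_A=(-11.4974,-10.4753) T_B=(-10.7617,-8.7223) sweep=142.8857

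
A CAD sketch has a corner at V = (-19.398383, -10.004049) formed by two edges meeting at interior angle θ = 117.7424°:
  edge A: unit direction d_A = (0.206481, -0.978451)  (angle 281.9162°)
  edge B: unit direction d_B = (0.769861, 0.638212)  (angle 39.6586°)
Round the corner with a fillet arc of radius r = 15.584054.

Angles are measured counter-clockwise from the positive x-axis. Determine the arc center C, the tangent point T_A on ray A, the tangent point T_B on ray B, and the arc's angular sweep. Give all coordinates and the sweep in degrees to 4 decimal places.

bisector direction at 340.7874° = (0.944304,-0.329074)
center distance |VC| = r/sin(θ/2) = 15.584054/sin(58.8712°) = 18.205514
C = V + |VC|·bis = (-2.2068,-15.9950)
T_A = V + ((C−V)·d_A)·d_A = V + 9.4116·d_A = (-17.4551,-19.2128)
T_B = V + ((C−V)·d_B)·d_B = V + 9.4116·d_B = (-12.1528,-3.9975)
sweep = 180° − θ = 62.2576°

center=(-2.2068,-15.9950) T_A=(-17.4551,-19.2128) T_B=(-12.1528,-3.9975) sweep=62.2576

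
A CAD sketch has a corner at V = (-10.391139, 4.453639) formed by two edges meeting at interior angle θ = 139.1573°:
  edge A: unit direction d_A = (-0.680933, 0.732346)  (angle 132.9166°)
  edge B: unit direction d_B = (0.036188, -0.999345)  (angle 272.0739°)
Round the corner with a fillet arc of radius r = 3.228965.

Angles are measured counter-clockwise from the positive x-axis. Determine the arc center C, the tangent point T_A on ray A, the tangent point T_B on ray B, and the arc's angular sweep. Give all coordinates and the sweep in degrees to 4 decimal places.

bisector direction at 202.4952° = (-0.923911,-0.382607)
center distance |VC| = r/sin(θ/2) = 3.228965/sin(69.5786°) = 3.445508
C = V + |VC|·bis = (-13.5745,3.1354)
T_A = V + ((C−V)·d_A)·d_A = V + 1.2022·d_A = (-11.2098,5.3341)
T_B = V + ((C−V)·d_B)·d_B = V + 1.2022·d_B = (-10.3476,3.2522)
sweep = 180° − θ = 40.8427°

center=(-13.5745,3.1354) T_A=(-11.2098,5.3341) T_B=(-10.3476,3.2522) sweep=40.8427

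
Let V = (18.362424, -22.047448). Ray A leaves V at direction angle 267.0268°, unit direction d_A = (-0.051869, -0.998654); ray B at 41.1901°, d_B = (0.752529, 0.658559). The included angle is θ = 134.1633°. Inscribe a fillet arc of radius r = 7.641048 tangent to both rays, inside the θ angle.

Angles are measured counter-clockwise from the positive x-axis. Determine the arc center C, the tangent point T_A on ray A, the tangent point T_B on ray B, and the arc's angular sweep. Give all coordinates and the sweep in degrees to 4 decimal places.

center=(25.8256,-25.6700) T_A=(18.1949,-25.2737) T_B=(20.7935,-19.9199) sweep=45.8367

bisector direction at 334.1085° = (0.899622,-0.436669)
center distance |VC| = r/sin(θ/2) = 7.641048/sin(67.0816°) = 8.295922
C = V + |VC|·bis = (25.8256,-25.6700)
T_A = V + ((C−V)·d_A)·d_A = V + 3.2306·d_A = (18.1949,-25.2737)
T_B = V + ((C−V)·d_B)·d_B = V + 3.2306·d_B = (20.7935,-19.9199)
sweep = 180° − θ = 45.8367°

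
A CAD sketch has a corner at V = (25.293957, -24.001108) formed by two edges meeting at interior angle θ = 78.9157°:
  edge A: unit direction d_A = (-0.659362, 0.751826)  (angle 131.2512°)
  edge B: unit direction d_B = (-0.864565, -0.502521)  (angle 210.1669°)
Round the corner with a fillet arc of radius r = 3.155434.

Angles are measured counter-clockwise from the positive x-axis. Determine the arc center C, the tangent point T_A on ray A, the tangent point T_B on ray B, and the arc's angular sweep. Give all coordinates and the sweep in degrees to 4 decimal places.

center=(20.3939,-23.1995) T_A=(22.7662,-21.1189) T_B=(21.9796,-25.9276) sweep=101.0843

bisector direction at 170.7091° = (-0.986881,0.161448)
center distance |VC| = r/sin(θ/2) = 3.155434/sin(39.4579°) = 4.965196
C = V + |VC|·bis = (20.3939,-23.1995)
T_A = V + ((C−V)·d_A)·d_A = V + 3.8336·d_A = (22.7662,-21.1189)
T_B = V + ((C−V)·d_B)·d_B = V + 3.8336·d_B = (21.9796,-25.9276)
sweep = 180° − θ = 101.0843°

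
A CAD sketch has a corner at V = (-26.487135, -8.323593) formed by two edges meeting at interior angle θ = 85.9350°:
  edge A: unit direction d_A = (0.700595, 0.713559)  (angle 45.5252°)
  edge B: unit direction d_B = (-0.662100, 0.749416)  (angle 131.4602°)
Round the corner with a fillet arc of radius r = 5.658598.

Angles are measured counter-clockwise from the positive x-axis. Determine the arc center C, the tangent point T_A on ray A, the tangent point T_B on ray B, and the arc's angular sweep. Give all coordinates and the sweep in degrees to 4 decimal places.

bisector direction at 88.4927° = (0.026304,0.999654)
center distance |VC| = r/sin(θ/2) = 5.658598/sin(42.9675°) = 8.302136
C = V + |VC|·bis = (-26.2688,-0.0243)
T_A = V + ((C−V)·d_A)·d_A = V + 6.0750·d_A = (-22.2310,-3.9887)
T_B = V + ((C−V)·d_B)·d_B = V + 6.0750·d_B = (-30.5094,-3.7709)
sweep = 180° − θ = 94.0650°

center=(-26.2688,-0.0243) T_A=(-22.2310,-3.9887) T_B=(-30.5094,-3.7709) sweep=94.0650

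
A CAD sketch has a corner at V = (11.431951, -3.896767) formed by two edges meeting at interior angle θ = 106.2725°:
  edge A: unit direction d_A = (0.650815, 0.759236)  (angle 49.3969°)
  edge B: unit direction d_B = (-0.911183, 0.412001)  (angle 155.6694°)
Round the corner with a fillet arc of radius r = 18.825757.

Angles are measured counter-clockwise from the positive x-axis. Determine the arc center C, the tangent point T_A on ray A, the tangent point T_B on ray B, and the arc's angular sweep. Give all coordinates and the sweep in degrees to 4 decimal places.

center=(6.3258,19.0728) T_A=(20.6190,6.8207) T_B=(-1.4305,1.9191) sweep=73.7275

bisector direction at 102.5331° = (-0.217004,0.976171)
center distance |VC| = r/sin(θ/2) = 18.825757/sin(53.1362°) = 23.530303
C = V + |VC|·bis = (6.3258,19.0728)
T_A = V + ((C−V)·d_A)·d_A = V + 14.1162·d_A = (20.6190,6.8207)
T_B = V + ((C−V)·d_B)·d_B = V + 14.1162·d_B = (-1.4305,1.9191)
sweep = 180° − θ = 73.7275°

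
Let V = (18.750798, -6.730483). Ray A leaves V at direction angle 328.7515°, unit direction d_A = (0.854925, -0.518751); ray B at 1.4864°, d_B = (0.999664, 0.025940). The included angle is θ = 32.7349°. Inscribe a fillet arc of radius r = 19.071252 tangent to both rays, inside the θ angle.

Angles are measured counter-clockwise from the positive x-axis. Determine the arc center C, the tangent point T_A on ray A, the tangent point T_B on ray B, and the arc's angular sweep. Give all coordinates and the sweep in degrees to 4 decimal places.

center=(84.1584,-24.1109) T_A=(74.2652,-40.4154) T_B=(83.6637,-5.0461) sweep=147.2651

bisector direction at 345.1190° = (0.966461,-0.256813)
center distance |VC| = r/sin(θ/2) = 19.071252/sin(16.3675°) = 67.677410
C = V + |VC|·bis = (84.1584,-24.1109)
T_A = V + ((C−V)·d_A)·d_A = V + 64.9347·d_A = (74.2652,-40.4154)
T_B = V + ((C−V)·d_B)·d_B = V + 64.9347·d_B = (83.6637,-5.0461)
sweep = 180° − θ = 147.2651°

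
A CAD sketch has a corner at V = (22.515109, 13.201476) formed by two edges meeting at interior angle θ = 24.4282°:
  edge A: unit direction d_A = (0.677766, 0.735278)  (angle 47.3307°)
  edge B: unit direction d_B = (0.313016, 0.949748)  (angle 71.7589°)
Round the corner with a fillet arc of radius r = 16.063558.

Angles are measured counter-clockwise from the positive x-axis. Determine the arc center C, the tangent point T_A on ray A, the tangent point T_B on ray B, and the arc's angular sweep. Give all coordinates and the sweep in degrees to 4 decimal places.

center=(60.9999,78.6527) T_A=(72.8111,67.7653) T_B=(45.7436,83.6808) sweep=155.5718

bisector direction at 59.5448° = (0.506864,0.862026)
center distance |VC| = r/sin(θ/2) = 16.063558/sin(12.2141°) = 75.927178
C = V + |VC|·bis = (60.9999,78.6527)
T_A = V + ((C−V)·d_A)·d_A = V + 74.2085·d_A = (72.8111,67.7653)
T_B = V + ((C−V)·d_B)·d_B = V + 74.2085·d_B = (45.7436,83.6808)
sweep = 180° − θ = 155.5718°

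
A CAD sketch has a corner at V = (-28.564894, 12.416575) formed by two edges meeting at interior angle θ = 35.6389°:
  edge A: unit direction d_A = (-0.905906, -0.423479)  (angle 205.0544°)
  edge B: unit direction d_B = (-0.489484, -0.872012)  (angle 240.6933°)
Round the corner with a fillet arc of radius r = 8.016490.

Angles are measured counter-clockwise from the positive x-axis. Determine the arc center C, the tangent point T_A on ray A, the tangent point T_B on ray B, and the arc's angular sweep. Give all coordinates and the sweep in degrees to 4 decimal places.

center=(-47.7628,-5.4069) T_A=(-51.1576,1.8553) T_B=(-40.7723,-9.3308) sweep=144.3611

bisector direction at 222.8738° = (-0.732854,-0.680386)
center distance |VC| = r/sin(θ/2) = 8.016490/sin(17.8194°) = 26.196096
C = V + |VC|·bis = (-47.7628,-5.4069)
T_A = V + ((C−V)·d_A)·d_A = V + 24.9394·d_A = (-51.1576,1.8553)
T_B = V + ((C−V)·d_B)·d_B = V + 24.9394·d_B = (-40.7723,-9.3308)
sweep = 180° − θ = 144.3611°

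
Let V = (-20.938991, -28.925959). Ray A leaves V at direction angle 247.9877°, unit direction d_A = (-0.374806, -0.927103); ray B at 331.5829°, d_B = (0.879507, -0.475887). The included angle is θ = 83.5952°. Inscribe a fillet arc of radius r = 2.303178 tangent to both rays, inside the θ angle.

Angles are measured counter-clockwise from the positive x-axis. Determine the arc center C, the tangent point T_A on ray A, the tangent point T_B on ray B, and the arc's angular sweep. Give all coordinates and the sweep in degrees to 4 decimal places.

center=(-19.7693,-32.1776) T_A=(-21.9046,-31.3143) T_B=(-18.6732,-30.1519) sweep=96.4048

bisector direction at 289.7853° = (0.338497,-0.940968)
center distance |VC| = r/sin(θ/2) = 2.303178/sin(41.7976°) = 3.455624
C = V + |VC|·bis = (-19.7693,-32.1776)
T_A = V + ((C−V)·d_A)·d_A = V + 2.5762·d_A = (-21.9046,-31.3143)
T_B = V + ((C−V)·d_B)·d_B = V + 2.5762·d_B = (-18.6732,-30.1519)
sweep = 180° − θ = 96.4048°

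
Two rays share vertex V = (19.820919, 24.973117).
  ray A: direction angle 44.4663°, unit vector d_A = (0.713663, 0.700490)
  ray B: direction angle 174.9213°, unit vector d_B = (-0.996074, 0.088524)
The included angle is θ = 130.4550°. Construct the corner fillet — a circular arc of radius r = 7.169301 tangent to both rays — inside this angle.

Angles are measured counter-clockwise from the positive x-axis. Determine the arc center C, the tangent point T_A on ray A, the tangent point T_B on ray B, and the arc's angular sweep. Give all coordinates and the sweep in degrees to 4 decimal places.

center=(17.1601,32.4072) T_A=(22.1821,27.2907) T_B=(16.5254,25.2660) sweep=49.5450

bisector direction at 109.6938° = (-0.336993,0.941507)
center distance |VC| = r/sin(θ/2) = 7.169301/sin(65.2275°) = 7.895891
C = V + |VC|·bis = (17.1601,32.4072)
T_A = V + ((C−V)·d_A)·d_A = V + 3.3085·d_A = (22.1821,27.2907)
T_B = V + ((C−V)·d_B)·d_B = V + 3.3085·d_B = (16.5254,25.2660)
sweep = 180° − θ = 49.5450°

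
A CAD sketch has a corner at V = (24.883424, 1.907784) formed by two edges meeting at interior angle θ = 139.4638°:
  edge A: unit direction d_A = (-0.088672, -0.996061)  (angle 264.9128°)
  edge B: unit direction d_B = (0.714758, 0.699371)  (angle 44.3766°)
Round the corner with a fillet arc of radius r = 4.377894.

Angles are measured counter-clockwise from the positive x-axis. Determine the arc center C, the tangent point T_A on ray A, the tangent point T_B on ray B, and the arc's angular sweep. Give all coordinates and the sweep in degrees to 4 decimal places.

bisector direction at 334.6447° = (0.903670,-0.428230)
center distance |VC| = r/sin(θ/2) = 4.377894/sin(69.7319°) = 4.666857
C = V + |VC|·bis = (29.1007,-0.0907)
T_A = V + ((C−V)·d_A)·d_A = V + 1.6167·d_A = (24.7401,0.2975)
T_B = V + ((C−V)·d_B)·d_B = V + 1.6167·d_B = (26.0389,3.0384)
sweep = 180° − θ = 40.5362°

center=(29.1007,-0.0907) T_A=(24.7401,0.2975) T_B=(26.0389,3.0384) sweep=40.5362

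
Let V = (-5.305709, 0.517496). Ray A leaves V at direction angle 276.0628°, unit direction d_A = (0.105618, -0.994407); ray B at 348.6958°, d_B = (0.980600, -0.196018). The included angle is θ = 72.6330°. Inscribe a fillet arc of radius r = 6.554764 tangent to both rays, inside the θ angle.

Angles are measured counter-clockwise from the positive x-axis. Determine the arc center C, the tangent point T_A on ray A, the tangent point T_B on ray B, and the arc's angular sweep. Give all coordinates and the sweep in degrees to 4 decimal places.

bisector direction at 312.3793° = (0.674036,-0.738699)
center distance |VC| = r/sin(θ/2) = 6.554764/sin(36.3165°) = 11.067652
C = V + |VC|·bis = (2.1543,-7.6582)
T_A = V + ((C−V)·d_A)·d_A = V + 8.9178·d_A = (-4.3638,-8.3505)
T_B = V + ((C−V)·d_B)·d_B = V + 8.9178·d_B = (3.4391,-1.2306)
sweep = 180° − θ = 107.3670°

center=(2.1543,-7.6582) T_A=(-4.3638,-8.3505) T_B=(3.4391,-1.2306) sweep=107.3670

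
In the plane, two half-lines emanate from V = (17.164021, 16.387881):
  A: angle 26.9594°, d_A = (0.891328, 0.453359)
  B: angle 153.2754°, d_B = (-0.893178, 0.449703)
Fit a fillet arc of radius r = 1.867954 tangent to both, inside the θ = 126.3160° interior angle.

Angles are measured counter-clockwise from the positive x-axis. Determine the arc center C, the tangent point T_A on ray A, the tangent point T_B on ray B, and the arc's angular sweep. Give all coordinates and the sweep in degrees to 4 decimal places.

bisector direction at 90.1174° = (-0.002049,0.999998)
center distance |VC| = r/sin(θ/2) = 1.867954/sin(63.1580°) = 2.093520
C = V + |VC|·bis = (17.1597,18.4814)
T_A = V + ((C−V)·d_A)·d_A = V + 0.9453·d_A = (18.0066,16.8164)
T_B = V + ((C−V)·d_B)·d_B = V + 0.9453·d_B = (16.3197,16.8130)
sweep = 180° − θ = 53.6840°

center=(17.1597,18.4814) T_A=(18.0066,16.8164) T_B=(16.3197,16.8130) sweep=53.6840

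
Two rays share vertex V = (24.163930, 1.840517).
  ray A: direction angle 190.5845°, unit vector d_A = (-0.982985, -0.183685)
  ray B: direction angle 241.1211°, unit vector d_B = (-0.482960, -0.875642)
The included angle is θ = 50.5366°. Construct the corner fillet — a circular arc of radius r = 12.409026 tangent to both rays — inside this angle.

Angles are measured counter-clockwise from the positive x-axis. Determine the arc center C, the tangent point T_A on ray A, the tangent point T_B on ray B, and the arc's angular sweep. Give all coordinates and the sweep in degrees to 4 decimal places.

center=(0.6015,-15.1863) T_A=(-1.6779,-2.9884) T_B=(11.4673,-21.1794) sweep=129.4634

bisector direction at 215.8528° = (-0.810524,-0.585705)
center distance |VC| = r/sin(θ/2) = 12.409026/sin(25.2683°) = 29.070646
C = V + |VC|·bis = (0.6015,-15.1863)
T_A = V + ((C−V)·d_A)·d_A = V + 26.2891·d_A = (-1.6779,-2.9884)
T_B = V + ((C−V)·d_B)·d_B = V + 26.2891·d_B = (11.4673,-21.1794)
sweep = 180° − θ = 129.4634°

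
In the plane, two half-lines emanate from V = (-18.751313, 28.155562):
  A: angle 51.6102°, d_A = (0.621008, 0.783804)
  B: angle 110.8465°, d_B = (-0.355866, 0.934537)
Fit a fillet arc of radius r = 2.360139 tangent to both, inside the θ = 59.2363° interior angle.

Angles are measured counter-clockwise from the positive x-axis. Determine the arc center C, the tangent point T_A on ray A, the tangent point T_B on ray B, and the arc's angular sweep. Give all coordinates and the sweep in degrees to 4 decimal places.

center=(-18.0231,32.8752) T_A=(-16.1732,31.4096) T_B=(-20.2287,32.0353) sweep=120.7637

bisector direction at 81.2284° = (0.152497,0.988304)
center distance |VC| = r/sin(θ/2) = 2.360139/sin(29.6181°) = 4.775509
C = V + |VC|·bis = (-18.0231,32.8752)
T_A = V + ((C−V)·d_A)·d_A = V + 4.1515·d_A = (-16.1732,31.4096)
T_B = V + ((C−V)·d_B)·d_B = V + 4.1515·d_B = (-20.2287,32.0353)
sweep = 180° − θ = 120.7637°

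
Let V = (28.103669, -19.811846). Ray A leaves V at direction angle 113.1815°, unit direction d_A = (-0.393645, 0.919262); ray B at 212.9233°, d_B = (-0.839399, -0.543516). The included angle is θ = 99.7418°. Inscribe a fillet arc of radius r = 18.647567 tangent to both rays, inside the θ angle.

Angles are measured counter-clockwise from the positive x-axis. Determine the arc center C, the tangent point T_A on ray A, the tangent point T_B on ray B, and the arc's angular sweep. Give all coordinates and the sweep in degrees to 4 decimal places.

bisector direction at 163.0524° = (-0.956572,0.291497)
center distance |VC| = r/sin(θ/2) = 18.647567/sin(49.8709°) = 24.388843
C = V + |VC|·bis = (4.7740,-12.7026)
T_A = V + ((C−V)·d_A)·d_A = V + 15.7189·d_A = (21.9160,-5.3620)
T_B = V + ((C−V)·d_B)·d_B = V + 15.7189·d_B = (14.9092,-28.3553)
sweep = 180° − θ = 80.2582°

center=(4.7740,-12.7026) T_A=(21.9160,-5.3620) T_B=(14.9092,-28.3553) sweep=80.2582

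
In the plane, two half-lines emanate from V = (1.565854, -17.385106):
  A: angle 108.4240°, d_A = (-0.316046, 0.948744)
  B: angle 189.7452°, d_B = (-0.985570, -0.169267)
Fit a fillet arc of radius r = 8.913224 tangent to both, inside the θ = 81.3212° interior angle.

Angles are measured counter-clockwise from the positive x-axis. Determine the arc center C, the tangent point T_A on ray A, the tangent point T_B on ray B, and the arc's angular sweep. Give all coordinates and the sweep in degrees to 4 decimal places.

center=(-10.1701,-10.3570) T_A=(-1.7138,-7.5400) T_B=(-8.6614,-19.1416) sweep=98.6788

bisector direction at 149.0846° = (-0.857927,0.513772)
center distance |VC| = r/sin(θ/2) = 8.913224/sin(40.6606°) = 13.679466
C = V + |VC|·bis = (-10.1701,-10.3570)
T_A = V + ((C−V)·d_A)·d_A = V + 10.3770·d_A = (-1.7138,-7.5400)
T_B = V + ((C−V)·d_B)·d_B = V + 10.3770·d_B = (-8.6614,-19.1416)
sweep = 180° − θ = 98.6788°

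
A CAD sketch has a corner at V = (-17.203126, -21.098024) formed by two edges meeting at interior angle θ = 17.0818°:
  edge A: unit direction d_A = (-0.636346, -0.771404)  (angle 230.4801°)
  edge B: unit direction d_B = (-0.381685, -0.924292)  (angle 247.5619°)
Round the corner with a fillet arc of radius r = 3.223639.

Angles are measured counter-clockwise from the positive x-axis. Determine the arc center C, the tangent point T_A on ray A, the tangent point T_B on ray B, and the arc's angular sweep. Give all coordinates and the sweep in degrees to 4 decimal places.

center=(-28.3756,-39.7076) T_A=(-30.8623,-37.6562) T_B=(-25.3960,-40.9380) sweep=162.9182

bisector direction at 239.0210° = (-0.514724,-0.857356)
center distance |VC| = r/sin(θ/2) = 3.223639/sin(8.5409°) = 21.705760
C = V + |VC|·bis = (-28.3756,-39.7076)
T_A = V + ((C−V)·d_A)·d_A = V + 21.4650·d_A = (-30.8623,-37.6562)
T_B = V + ((C−V)·d_B)·d_B = V + 21.4650·d_B = (-25.3960,-40.9380)
sweep = 180° − θ = 162.9182°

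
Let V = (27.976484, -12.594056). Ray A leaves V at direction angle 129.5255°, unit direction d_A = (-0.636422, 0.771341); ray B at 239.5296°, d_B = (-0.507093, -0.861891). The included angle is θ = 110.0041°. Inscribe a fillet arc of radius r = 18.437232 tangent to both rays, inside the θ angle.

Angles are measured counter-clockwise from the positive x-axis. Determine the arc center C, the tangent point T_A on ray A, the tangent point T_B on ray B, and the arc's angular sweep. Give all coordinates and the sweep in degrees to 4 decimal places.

bisector direction at 184.5275° = (-0.996879,-0.078938)
center distance |VC| = r/sin(θ/2) = 18.437232/sin(55.0020°) = 22.507140
C = V + |VC|·bis = (5.5396,-14.3707)
T_A = V + ((C−V)·d_A)·d_A = V + 12.9089·d_A = (19.7610,-2.6369)
T_B = V + ((C−V)·d_B)·d_B = V + 12.9089·d_B = (21.4305,-23.7201)
sweep = 180° − θ = 69.9959°

center=(5.5396,-14.3707) T_A=(19.7610,-2.6369) T_B=(21.4305,-23.7201) sweep=69.9959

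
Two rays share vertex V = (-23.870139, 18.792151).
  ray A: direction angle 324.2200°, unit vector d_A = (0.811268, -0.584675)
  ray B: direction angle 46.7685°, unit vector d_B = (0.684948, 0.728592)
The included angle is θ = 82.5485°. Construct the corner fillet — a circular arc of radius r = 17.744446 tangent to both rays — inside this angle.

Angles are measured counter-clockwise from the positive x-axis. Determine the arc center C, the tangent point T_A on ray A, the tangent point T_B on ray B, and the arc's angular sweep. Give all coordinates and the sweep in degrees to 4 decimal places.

center=(2.9055,21.3676) T_A=(-7.4692,6.9721) T_B=(-10.0230,33.5217) sweep=97.4515

bisector direction at 5.4943° = (0.995406,0.095746)
center distance |VC| = r/sin(θ/2) = 17.744446/sin(41.2743°) = 26.899220
C = V + |VC|·bis = (2.9055,21.3676)
T_A = V + ((C−V)·d_A)·d_A = V + 20.2164·d_A = (-7.4692,6.9721)
T_B = V + ((C−V)·d_B)·d_B = V + 20.2164·d_B = (-10.0230,33.5217)
sweep = 180° − θ = 97.4515°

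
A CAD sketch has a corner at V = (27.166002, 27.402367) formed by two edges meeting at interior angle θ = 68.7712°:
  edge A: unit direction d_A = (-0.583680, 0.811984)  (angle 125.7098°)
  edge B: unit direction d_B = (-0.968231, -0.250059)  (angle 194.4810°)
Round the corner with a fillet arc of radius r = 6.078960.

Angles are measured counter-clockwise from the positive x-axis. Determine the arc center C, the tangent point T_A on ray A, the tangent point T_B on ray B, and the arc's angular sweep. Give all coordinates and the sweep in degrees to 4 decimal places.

center=(17.0452,31.0670) T_A=(21.9812,34.6151) T_B=(18.5653,25.1811) sweep=111.2288

bisector direction at 160.0954° = (-0.940261,0.340455)
center distance |VC| = r/sin(θ/2) = 6.078960/sin(34.3856°) = 10.763801
C = V + |VC|·bis = (17.0452,31.0670)
T_A = V + ((C−V)·d_A)·d_A = V + 8.8829·d_A = (21.9812,34.6151)
T_B = V + ((C−V)·d_B)·d_B = V + 8.8829·d_B = (18.5653,25.1811)
sweep = 180° − θ = 111.2288°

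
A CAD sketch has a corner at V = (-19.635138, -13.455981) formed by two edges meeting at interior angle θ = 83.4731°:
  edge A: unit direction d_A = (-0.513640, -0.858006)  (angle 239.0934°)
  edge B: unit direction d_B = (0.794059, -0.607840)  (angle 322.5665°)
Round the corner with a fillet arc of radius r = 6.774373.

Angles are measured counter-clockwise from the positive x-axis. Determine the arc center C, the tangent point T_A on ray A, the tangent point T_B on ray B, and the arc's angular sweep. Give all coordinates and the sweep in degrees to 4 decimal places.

bisector direction at 280.8299° = (0.187895,-0.982189)
center distance |VC| = r/sin(θ/2) = 6.774373/sin(41.7366°) = 10.176216
C = V + |VC|·bis = (-17.7231,-23.4509)
T_A = V + ((C−V)·d_A)·d_A = V + 7.5936·d_A = (-23.5355,-19.9714)
T_B = V + ((C−V)·d_B)·d_B = V + 7.5936·d_B = (-13.6053,-18.0717)
sweep = 180° − θ = 96.5269°

center=(-17.7231,-23.4509) T_A=(-23.5355,-19.9714) T_B=(-13.6053,-18.0717) sweep=96.5269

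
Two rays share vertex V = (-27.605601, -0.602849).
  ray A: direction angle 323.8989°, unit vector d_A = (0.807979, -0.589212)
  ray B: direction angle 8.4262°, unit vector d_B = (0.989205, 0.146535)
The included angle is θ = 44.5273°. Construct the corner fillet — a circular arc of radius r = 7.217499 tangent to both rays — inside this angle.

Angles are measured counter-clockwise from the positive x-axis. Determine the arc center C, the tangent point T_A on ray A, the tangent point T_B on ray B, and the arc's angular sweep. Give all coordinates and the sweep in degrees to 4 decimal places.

bisector direction at 346.1626° = (0.970978,-0.239168)
center distance |VC| = r/sin(θ/2) = 7.217499/sin(22.2636°) = 19.050112
C = V + |VC|·bis = (-9.1084,-5.1590)
T_A = V + ((C−V)·d_A)·d_A = V + 17.6299·d_A = (-13.3610,-10.9906)
T_B = V + ((C−V)·d_B)·d_B = V + 17.6299·d_B = (-10.1660,1.9806)
sweep = 180° − θ = 135.4727°

center=(-9.1084,-5.1590) T_A=(-13.3610,-10.9906) T_B=(-10.1660,1.9806) sweep=135.4727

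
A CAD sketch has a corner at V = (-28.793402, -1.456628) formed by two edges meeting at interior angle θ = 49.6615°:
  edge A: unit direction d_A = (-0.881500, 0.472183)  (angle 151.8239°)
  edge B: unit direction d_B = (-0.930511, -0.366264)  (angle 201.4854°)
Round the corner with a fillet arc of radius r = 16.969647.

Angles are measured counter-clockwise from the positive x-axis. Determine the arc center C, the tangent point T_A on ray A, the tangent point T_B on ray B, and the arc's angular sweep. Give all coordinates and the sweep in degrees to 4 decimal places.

center=(-69.1343,0.9015) T_A=(-61.1215,15.8602) T_B=(-62.9189,-14.8890) sweep=130.3385

bisector direction at 176.6547° = (-0.998296,0.058354)
center distance |VC| = r/sin(θ/2) = 16.969647/sin(24.8307°) = 40.409770
C = V + |VC|·bis = (-69.1343,0.9015)
T_A = V + ((C−V)·d_A)·d_A = V + 36.6740·d_A = (-61.1215,15.8602)
T_B = V + ((C−V)·d_B)·d_B = V + 36.6740·d_B = (-62.9189,-14.8890)
sweep = 180° − θ = 130.3385°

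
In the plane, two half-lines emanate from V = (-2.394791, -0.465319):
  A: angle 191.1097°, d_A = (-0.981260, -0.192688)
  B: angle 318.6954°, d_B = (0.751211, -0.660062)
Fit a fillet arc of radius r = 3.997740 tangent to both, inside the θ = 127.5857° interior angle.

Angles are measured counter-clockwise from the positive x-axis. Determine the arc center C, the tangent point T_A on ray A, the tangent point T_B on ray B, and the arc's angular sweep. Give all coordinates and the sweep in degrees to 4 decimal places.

center=(-3.5554,-4.7673) T_A=(-4.3257,-0.8445) T_B=(-0.9166,-1.7642) sweep=52.4143

bisector direction at 254.9025° = (-0.260462,-0.965484)
center distance |VC| = r/sin(θ/2) = 3.997740/sin(63.7929°) = 4.455780
C = V + |VC|·bis = (-3.5554,-4.7673)
T_A = V + ((C−V)·d_A)·d_A = V + 1.9678·d_A = (-4.3257,-0.8445)
T_B = V + ((C−V)·d_B)·d_B = V + 1.9678·d_B = (-0.9166,-1.7642)
sweep = 180° − θ = 52.4143°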